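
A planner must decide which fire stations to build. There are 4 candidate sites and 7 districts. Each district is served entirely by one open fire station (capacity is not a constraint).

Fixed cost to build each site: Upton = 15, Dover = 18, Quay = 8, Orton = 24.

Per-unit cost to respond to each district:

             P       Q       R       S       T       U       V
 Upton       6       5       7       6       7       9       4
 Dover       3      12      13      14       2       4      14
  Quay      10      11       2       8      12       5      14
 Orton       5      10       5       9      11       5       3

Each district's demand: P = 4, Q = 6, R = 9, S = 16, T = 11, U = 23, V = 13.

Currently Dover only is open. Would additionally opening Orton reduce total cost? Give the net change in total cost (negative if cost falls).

Current service cost with {Dover}: 721.
Adding Orton: each district re-picks its cheapest; new service cost 414, saving 307.
Extra fixed cost: 24. Net change = 24 − 307 = -283.
(Totals: 739 → 456.)

Yes — net change −283 (cost falls by 283).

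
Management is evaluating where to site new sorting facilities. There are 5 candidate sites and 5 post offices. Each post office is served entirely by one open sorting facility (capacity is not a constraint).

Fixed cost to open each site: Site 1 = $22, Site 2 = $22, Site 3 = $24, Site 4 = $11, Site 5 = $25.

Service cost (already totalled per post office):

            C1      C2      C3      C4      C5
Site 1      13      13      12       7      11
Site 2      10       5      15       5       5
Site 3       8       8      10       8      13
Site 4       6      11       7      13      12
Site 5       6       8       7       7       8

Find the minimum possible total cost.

For any fixed open set, each post office goes to its cheapest open site; total = fixed + service.
{Site 4}: C1→Site 4 6, C2→Site 4 11, C3→Site 4 7, C4→Site 4 13, C5→Site 4 12. Service 49; fixed 11; total 60.
{Site 2, Site 4}: service 28 + fixed 33 = 61
{Site 5}: service 36 + fixed 25 = 61
{Site 1, Site 2, Site 3, Site 4, Site 5}: service 28 + fixed 104 = 132
No other subset beats 60.

Minimum total cost: 60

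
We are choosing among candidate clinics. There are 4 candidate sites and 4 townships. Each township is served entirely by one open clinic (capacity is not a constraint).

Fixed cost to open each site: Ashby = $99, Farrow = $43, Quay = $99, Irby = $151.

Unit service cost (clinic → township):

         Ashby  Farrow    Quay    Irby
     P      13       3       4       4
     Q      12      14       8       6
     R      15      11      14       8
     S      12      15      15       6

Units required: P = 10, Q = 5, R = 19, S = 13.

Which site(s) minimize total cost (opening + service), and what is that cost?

Open Irby only; minimum total cost 451.

For any fixed open set, each township goes to its cheapest open site; total = fixed + service.
{Irby}: P→Irby 4·10=40, Q→Irby 6·5=30, R→Irby 8·19=152, S→Irby 6·13=78. Service 300; fixed 151; total 451.
{Farrow, Irby}: P→Farrow 3·10=30, Q→Irby 6·5=30, R→Irby 8·19=152, S→Irby 6·13=78. Service 290; fixed 194; total 484.
{Farrow}: service 504 + fixed 43 = 547
{Ashby, Farrow, Quay, Irby}: P→Farrow 3·10=30, Q→Irby 6·5=30, R→Irby 8·19=152, S→Irby 6·13=78. Service 290; fixed 392; total 682.
(All 15 nonempty subsets were checked; Irby only is lowest.)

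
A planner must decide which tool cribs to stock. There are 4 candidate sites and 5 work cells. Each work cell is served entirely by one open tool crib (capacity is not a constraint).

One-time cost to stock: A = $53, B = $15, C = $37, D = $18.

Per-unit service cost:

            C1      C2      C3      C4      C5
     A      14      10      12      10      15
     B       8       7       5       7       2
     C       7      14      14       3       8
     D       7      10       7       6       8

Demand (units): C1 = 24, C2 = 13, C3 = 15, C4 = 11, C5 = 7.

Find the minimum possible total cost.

For any fixed open set, each work cell goes to its cheapest open site; total = fixed + service.
{B, C}: C1→C 7·24=168, C2→B 7·13=91, C3→B 5·15=75, C4→C 3·11=33, C5→B 2·7=14. Service 381; fixed 52; total 433.
{B, D}: service 414 + fixed 33 = 447
{B, C, D}: C1→C 7·24=168, C2→B 7·13=91, C3→B 5·15=75, C4→C 3·11=33, C5→B 2·7=14. Service 381; fixed 70; total 451.
{A, B, C, D}: C1→C 7·24=168, C2→B 7·13=91, C3→B 5·15=75, C4→C 3·11=33, C5→B 2·7=14. Service 381; fixed 123; total 504.
No other subset beats 433.

Minimum total cost: 433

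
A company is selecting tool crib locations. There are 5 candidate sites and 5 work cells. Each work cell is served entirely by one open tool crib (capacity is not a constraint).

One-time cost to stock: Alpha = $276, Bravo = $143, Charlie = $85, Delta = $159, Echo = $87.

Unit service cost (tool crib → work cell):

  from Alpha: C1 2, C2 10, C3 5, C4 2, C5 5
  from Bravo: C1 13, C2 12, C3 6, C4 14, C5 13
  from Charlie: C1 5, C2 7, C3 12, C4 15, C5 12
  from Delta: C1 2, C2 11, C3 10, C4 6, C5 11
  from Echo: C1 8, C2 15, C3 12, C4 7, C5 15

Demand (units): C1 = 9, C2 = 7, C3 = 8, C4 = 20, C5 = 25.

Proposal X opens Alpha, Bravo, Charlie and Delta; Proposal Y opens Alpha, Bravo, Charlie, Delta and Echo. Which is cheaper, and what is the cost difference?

Proposal X is cheaper by 87.

Proposal X: {Alpha, Bravo, Charlie, Delta}: C1→Alpha 2·9=18, C2→Charlie 7·7=49, C3→Alpha 5·8=40, C4→Alpha 2·20=40, C5→Alpha 5·25=125. Service 272; fixed 663; total 935.
Proposal Y: {Alpha, Bravo, Charlie, Delta, Echo}: C1→Alpha 2·9=18, C2→Charlie 7·7=49, C3→Alpha 5·8=40, C4→Alpha 2·20=40, C5→Alpha 5·25=125. Service 272; fixed 750; total 1022.
Difference: |935 − 1022| = 87.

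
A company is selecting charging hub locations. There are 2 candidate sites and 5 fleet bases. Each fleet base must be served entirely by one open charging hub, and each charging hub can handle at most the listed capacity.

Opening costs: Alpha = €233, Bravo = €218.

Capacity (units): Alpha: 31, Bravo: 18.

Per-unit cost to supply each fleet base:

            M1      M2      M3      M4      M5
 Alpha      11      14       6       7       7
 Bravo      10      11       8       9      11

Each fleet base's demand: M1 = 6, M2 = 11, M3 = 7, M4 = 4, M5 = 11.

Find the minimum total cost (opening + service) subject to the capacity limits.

Open {Alpha, Bravo}: M1→Bravo 10·6=60, M2→Bravo 11·11=121, M3→Alpha 6·7=42, M4→Alpha 7·4=28, M5→Alpha 7·11=77.
Loads: Alpha carries 22/31, Bravo carries 17/18. Service 328; fixed 451; total 779.
Next best feasible plan costs 785.

Minimum total cost: 779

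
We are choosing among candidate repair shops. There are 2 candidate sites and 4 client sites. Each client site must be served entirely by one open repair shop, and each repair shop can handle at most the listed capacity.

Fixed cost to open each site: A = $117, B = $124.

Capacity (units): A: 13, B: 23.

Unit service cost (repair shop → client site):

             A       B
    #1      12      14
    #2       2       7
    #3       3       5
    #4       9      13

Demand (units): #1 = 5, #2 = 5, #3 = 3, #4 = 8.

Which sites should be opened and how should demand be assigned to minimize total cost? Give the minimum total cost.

Minimum total cost: 348

Open {B}: #1→B 14·5=70, #2→B 7·5=35, #3→B 5·3=15, #4→B 13·8=104.
Loads: B carries 21/23. Service 224; fixed 124; total 348.
Next best feasible plan costs 408.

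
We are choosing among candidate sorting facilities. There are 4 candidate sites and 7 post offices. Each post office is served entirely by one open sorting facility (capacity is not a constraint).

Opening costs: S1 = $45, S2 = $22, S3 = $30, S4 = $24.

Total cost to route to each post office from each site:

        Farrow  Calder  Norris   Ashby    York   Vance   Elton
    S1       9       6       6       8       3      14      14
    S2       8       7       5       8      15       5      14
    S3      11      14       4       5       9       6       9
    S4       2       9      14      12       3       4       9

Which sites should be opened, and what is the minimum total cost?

For any fixed open set, each post office goes to its cheapest open site; total = fixed + service.
{S4}: Farrow→S4 2, Calder→S4 9, Norris→S4 14, Ashby→S4 12, York→S4 3, Vance→S4 4, Elton→S4 9. Service 53; fixed 24; total 77.
{S2}: service 62 + fixed 22 = 84
{S2, S4}: service 38 + fixed 46 = 84
{S1, S2, S3, S4}: Farrow→S4 2, Calder→S1 6, Norris→S3 4, Ashby→S3 5, York→S1 3, Vance→S4 4, Elton→S3 9. Service 33; fixed 121; total 154.
(All 15 nonempty subsets were checked; S4 only is lowest.)

Open S4 only; minimum total cost 77.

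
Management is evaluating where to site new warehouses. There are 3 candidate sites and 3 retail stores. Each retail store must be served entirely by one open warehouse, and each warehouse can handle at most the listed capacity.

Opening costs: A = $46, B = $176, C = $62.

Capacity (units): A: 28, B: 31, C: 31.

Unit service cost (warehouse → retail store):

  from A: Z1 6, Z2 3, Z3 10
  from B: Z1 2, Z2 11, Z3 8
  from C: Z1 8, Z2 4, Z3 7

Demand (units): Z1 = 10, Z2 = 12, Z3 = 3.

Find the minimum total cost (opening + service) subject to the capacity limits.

Open {A}: Z1→A 6·10=60, Z2→A 3·12=36, Z3→A 10·3=30.
Loads: A carries 25/28. Service 126; fixed 46; total 172.
Next best feasible plan costs 211.

Minimum total cost: 172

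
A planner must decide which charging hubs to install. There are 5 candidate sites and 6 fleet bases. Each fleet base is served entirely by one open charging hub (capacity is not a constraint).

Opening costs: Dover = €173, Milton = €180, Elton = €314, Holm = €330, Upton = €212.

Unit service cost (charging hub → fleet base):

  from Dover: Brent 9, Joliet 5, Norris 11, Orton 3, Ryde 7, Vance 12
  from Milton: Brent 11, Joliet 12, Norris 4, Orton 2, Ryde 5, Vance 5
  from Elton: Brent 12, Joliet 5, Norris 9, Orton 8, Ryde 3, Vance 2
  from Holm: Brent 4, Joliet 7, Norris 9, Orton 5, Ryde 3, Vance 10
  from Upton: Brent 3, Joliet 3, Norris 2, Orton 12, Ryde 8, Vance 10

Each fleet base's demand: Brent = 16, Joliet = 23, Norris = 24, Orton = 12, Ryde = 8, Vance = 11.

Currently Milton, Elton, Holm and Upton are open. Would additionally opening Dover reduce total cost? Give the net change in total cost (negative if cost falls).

No — net change +173 (cost rises by 173).

Current service cost with {Milton, Elton, Holm, Upton}: 235.
Adding Dover: each fleet base re-picks its cheapest; new service cost 235, saving 0.
Extra fixed cost: 173. Net change = 173 − 0 = 173.
(Totals: 1271 → 1444.)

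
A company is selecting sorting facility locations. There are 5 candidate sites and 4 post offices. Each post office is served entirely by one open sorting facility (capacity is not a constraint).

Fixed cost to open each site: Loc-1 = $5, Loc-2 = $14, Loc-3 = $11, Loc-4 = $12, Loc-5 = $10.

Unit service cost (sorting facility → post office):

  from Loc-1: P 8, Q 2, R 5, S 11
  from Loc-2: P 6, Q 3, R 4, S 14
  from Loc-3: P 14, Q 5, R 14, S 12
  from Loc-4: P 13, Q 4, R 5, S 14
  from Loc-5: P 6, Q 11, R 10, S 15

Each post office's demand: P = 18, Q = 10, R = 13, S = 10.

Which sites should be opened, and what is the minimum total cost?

For any fixed open set, each post office goes to its cheapest open site; total = fixed + service.
{Loc-1, Loc-2}: P→Loc-2 6·18=108, Q→Loc-1 2·10=20, R→Loc-2 4·13=52, S→Loc-1 11·10=110. Service 290; fixed 19; total 309.
{Loc-1, Loc-5}: service 303 + fixed 15 = 318
{Loc-1, Loc-2, Loc-5}: service 290 + fixed 29 = 319
{Loc-1, Loc-2, Loc-3, Loc-4, Loc-5}: P→Loc-2 6·18=108, Q→Loc-1 2·10=20, R→Loc-2 4·13=52, S→Loc-1 11·10=110. Service 290; fixed 52; total 342.
No other subset beats 309.

Open Loc-1 and Loc-2; minimum total cost 309.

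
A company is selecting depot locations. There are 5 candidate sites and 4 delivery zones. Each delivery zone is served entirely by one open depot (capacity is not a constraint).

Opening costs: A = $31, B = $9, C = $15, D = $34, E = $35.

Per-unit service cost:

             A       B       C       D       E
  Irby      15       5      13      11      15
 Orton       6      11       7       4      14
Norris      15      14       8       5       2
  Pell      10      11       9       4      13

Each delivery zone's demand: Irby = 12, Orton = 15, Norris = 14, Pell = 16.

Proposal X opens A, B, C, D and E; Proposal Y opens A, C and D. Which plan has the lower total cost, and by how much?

Proposal X is cheaper by 70.

Proposal X: {A, B, C, D, E}: Irby→B 5·12=60, Orton→D 4·15=60, Norris→E 2·14=28, Pell→D 4·16=64. Service 212; fixed 124; total 336.
Proposal Y: {A, C, D}: Irby→D 11·12=132, Orton→D 4·15=60, Norris→D 5·14=70, Pell→D 4·16=64. Service 326; fixed 80; total 406.
Difference: |336 − 406| = 70.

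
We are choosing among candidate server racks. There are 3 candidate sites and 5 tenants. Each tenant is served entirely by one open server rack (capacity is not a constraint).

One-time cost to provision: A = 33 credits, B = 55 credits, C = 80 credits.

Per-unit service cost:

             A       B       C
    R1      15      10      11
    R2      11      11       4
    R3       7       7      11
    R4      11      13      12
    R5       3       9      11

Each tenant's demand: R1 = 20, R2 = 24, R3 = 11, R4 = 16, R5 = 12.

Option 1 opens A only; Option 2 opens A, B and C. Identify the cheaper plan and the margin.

Option 2 is cheaper by 133.

Option 1: {A}: R1→A 15·20=300, R2→A 11·24=264, R3→A 7·11=77, R4→A 11·16=176, R5→A 3·12=36. Service 853; fixed 33; total 886.
Option 2: {A, B, C}: R1→B 10·20=200, R2→C 4·24=96, R3→A 7·11=77, R4→A 11·16=176, R5→A 3·12=36. Service 585; fixed 168; total 753.
Difference: |886 − 753| = 133.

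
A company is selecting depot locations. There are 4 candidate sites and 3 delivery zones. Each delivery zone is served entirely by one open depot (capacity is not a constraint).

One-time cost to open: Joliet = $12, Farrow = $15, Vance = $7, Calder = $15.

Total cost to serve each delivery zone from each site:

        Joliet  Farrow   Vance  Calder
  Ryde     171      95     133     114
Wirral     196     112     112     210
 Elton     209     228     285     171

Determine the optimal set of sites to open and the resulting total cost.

Open Farrow and Calder; minimum total cost 408.

For any fixed open set, each delivery zone goes to its cheapest open site; total = fixed + service.
{Farrow, Calder}: Ryde→Farrow 95, Wirral→Farrow 112, Elton→Calder 171. Service 378; fixed 30; total 408.
{Farrow, Vance, Calder}: service 378 + fixed 37 = 415
{Vance, Calder}: service 397 + fixed 22 = 419
{Joliet, Farrow, Vance, Calder}: service 378 + fixed 49 = 427
(All 15 nonempty subsets were checked; Farrow and Calder is lowest.)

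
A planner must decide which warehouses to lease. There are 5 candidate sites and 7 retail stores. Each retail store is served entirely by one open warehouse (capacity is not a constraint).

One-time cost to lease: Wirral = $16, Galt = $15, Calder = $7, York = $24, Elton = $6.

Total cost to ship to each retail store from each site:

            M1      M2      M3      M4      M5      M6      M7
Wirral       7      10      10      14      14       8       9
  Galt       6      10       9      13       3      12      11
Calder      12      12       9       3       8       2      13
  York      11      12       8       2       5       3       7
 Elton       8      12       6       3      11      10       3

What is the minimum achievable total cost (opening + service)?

Minimum total cost: 55

For any fixed open set, each retail store goes to its cheapest open site; total = fixed + service.
{Calder, Elton}: M1→Elton 8, M2→Calder 12, M3→Elton 6, M4→Calder 3, M5→Calder 8, M6→Calder 2, M7→Elton 3. Service 42; fixed 13; total 55.
{Elton}: service 53 + fixed 6 = 59
{Galt, Calder, Elton}: service 33 + fixed 28 = 61
{Wirral, Galt, Calder, York, Elton}: M1→Galt 6, M2→Wirral 10, M3→Elton 6, M4→York 2, M5→Galt 3, M6→Calder 2, M7→Elton 3. Service 32; fixed 68; total 100.
No other subset beats 55.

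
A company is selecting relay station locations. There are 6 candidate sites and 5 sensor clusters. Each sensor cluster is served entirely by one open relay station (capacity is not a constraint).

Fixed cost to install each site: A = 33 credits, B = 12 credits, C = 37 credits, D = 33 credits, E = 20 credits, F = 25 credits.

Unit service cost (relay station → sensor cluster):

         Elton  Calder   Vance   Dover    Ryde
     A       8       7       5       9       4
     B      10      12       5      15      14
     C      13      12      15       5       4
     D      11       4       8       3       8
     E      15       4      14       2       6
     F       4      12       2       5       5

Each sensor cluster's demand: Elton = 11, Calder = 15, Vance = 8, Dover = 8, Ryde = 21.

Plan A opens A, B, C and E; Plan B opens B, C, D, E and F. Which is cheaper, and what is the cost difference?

Plan B is cheaper by 43.

Plan A: {A, B, C, E}: Elton→A 8·11=88, Calder→E 4·15=60, Vance→A 5·8=40, Dover→E 2·8=16, Ryde→A 4·21=84. Service 288; fixed 102; total 390.
Plan B: {B, C, D, E, F}: Elton→F 4·11=44, Calder→D 4·15=60, Vance→F 2·8=16, Dover→E 2·8=16, Ryde→C 4·21=84. Service 220; fixed 127; total 347.
Difference: |390 − 347| = 43.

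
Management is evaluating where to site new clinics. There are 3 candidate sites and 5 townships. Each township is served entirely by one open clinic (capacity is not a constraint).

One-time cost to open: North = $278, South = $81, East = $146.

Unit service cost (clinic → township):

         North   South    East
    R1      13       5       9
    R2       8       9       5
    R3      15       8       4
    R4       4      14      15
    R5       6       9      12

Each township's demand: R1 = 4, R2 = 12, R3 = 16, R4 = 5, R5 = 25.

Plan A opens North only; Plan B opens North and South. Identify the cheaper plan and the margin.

Plan B is cheaper by 63.

Plan A: {North}: R1→North 13·4=52, R2→North 8·12=96, R3→North 15·16=240, R4→North 4·5=20, R5→North 6·25=150. Service 558; fixed 278; total 836.
Plan B: {North, South}: R1→South 5·4=20, R2→North 8·12=96, R3→South 8·16=128, R4→North 4·5=20, R5→North 6·25=150. Service 414; fixed 359; total 773.
Difference: |836 − 773| = 63.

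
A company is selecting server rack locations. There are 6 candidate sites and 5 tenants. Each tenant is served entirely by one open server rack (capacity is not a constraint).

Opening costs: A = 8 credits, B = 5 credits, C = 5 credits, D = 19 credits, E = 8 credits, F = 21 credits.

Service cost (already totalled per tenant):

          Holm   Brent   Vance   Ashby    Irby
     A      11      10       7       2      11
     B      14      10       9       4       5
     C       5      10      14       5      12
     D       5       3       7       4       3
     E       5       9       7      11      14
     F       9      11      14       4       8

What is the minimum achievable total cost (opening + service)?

For any fixed open set, each tenant goes to its cheapest open site; total = fixed + service.
{D}: Holm→D 5, Brent→D 3, Vance→D 7, Ashby→D 4, Irby→D 3. Service 22; fixed 19; total 41.
{B, C}: Holm→C 5, Brent→B 10, Vance→B 9, Ashby→B 4, Irby→B 5. Service 33; fixed 10; total 43.
{B, E}: Holm→E 5, Brent→E 9, Vance→E 7, Ashby→B 4, Irby→B 5. Service 30; fixed 13; total 43.
{A, B, C, D, E, F}: Holm→C 5, Brent→D 3, Vance→A 7, Ashby→A 2, Irby→D 3. Service 20; fixed 66; total 86.
No other subset beats 41.

Minimum total cost: 41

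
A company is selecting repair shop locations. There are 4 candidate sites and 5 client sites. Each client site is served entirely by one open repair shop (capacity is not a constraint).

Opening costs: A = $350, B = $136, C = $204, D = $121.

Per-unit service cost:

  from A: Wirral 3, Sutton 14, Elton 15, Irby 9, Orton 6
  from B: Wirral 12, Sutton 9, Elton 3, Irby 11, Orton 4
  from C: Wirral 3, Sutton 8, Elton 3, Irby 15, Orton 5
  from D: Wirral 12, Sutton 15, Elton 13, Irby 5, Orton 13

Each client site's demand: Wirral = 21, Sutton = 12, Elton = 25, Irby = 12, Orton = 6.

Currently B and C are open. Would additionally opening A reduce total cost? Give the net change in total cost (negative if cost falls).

Current service cost with {B, C}: 390.
Adding A: each client site re-picks its cheapest; new service cost 366, saving 24.
Extra fixed cost: 350. Net change = 350 − 24 = 326.
(Totals: 730 → 1056.)

No — net change +326 (cost rises by 326).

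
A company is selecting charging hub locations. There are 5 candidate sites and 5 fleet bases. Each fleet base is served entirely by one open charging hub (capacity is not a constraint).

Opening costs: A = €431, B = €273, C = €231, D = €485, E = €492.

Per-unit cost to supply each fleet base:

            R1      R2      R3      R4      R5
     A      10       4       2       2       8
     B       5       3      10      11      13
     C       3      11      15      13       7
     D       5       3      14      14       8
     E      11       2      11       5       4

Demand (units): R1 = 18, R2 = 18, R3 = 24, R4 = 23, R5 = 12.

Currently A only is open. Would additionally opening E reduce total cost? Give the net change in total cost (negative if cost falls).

No — net change +408 (cost rises by 408).

Current service cost with {A}: 442.
Adding E: each fleet base re-picks its cheapest; new service cost 358, saving 84.
Extra fixed cost: 492. Net change = 492 − 84 = 408.
(Totals: 873 → 1281.)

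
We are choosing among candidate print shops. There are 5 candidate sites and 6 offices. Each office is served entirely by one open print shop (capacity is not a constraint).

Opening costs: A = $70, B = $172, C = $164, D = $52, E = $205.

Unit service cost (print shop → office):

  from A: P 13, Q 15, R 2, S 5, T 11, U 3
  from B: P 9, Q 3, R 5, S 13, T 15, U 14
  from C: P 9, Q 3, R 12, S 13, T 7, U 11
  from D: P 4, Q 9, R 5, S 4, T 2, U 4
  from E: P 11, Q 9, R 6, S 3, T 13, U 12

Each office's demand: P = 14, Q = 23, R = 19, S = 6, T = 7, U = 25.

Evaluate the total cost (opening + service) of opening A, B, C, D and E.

Each office is assigned to its cheapest site among the open ones.
{A, B, C, D, E}: P→D 4·14=56, Q→B 3·23=69, R→A 2·19=38, S→E 3·6=18, T→D 2·7=14, U→A 3·25=75. Service 270; fixed 663; total 933.

Total cost: 933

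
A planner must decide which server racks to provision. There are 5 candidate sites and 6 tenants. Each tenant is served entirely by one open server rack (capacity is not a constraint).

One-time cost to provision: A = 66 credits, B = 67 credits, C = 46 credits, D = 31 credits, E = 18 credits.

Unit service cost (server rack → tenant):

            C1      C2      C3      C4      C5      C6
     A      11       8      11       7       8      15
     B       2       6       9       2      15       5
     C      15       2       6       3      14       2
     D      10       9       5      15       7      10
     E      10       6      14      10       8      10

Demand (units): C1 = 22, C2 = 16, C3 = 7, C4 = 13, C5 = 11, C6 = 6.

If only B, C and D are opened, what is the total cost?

Each tenant is assigned to its cheapest site among the open ones.
{B, C, D}: C1→B 2·22=44, C2→C 2·16=32, C3→D 5·7=35, C4→B 2·13=26, C5→D 7·11=77, C6→C 2·6=12. Service 226; fixed 144; total 370.

Total cost: 370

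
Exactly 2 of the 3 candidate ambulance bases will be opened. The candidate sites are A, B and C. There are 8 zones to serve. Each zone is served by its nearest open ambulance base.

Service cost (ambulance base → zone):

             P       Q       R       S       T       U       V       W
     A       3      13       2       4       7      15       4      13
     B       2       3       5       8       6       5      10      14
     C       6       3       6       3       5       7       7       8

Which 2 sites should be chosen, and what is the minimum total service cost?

Choose A and C; total service cost 35.

With exactly 2 open, each zone uses its cheapest among the chosen.
{A, C}: P→A 3, Q→C 3, R→A 2, S→C 3, T→C 5, U→C 7, V→A 4, W→C 8. Service cost 35.
{B, C}: service cost 38
{A, B}: service cost 39
Among all 3 size-2 choices, {A, C} is lowest.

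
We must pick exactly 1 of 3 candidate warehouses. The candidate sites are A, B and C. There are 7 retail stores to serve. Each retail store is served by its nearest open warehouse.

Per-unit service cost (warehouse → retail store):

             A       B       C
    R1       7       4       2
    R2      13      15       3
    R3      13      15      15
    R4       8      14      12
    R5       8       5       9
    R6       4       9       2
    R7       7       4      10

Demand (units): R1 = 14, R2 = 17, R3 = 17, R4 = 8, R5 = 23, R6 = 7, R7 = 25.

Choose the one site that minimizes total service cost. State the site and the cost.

Choose C only; total service cost 901.

With exactly 1 open, each retail store uses its cheapest among the chosen.
{C}: R1→C 2·14=28, R2→C 3·17=51, R3→C 15·17=255, R4→C 12·8=96, R5→C 9·23=207, R6→C 2·7=14, R7→C 10·25=250. Service cost 901.
{B}: service cost 956
{A}: service cost 991
Among all 3 size-1 choices, {C} is lowest.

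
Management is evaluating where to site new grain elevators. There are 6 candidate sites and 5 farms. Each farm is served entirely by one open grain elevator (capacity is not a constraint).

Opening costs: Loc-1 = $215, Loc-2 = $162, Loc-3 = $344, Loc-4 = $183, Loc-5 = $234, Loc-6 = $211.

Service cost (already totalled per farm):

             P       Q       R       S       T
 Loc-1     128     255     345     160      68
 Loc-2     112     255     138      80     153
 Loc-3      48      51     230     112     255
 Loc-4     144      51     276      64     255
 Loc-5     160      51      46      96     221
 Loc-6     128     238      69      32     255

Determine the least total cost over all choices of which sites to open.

Minimum total cost: 808

For any fixed open set, each farm goes to its cheapest open site; total = fixed + service.
{Loc-5}: P→Loc-5 160, Q→Loc-5 51, R→Loc-5 46, S→Loc-5 96, T→Loc-5 221. Service 574; fixed 234; total 808.
{Loc-1, Loc-5}: service 389 + fixed 449 = 838
{Loc-2, Loc-5}: service 442 + fixed 396 = 838
{Loc-1, Loc-2, Loc-3, Loc-4, Loc-5, Loc-6}: P→Loc-3 48, Q→Loc-3 51, R→Loc-5 46, S→Loc-6 32, T→Loc-1 68. Service 245; fixed 1349; total 1594.
No other subset beats 808.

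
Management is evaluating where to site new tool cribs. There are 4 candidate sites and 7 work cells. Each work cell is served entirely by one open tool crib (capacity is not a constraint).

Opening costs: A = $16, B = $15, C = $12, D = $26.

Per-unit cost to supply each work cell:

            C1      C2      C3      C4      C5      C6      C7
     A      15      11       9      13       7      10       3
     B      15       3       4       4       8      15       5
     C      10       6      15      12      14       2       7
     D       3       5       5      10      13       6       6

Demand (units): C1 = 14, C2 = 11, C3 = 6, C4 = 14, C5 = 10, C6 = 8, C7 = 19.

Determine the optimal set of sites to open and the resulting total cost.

For any fixed open set, each work cell goes to its cheapest open site; total = fixed + service.
{A, B, C, D}: C1→D 3·14=42, C2→B 3·11=33, C3→B 4·6=24, C4→B 4·14=56, C5→A 7·10=70, C6→C 2·8=16, C7→A 3·19=57. Service 298; fixed 69; total 367.
{A, B, D}: service 330 + fixed 57 = 387
{B, C, D}: C1→D 3·14=42, C2→B 3·11=33, C3→B 4·6=24, C4→B 4·14=56, C5→B 8·10=80, C6→C 2·8=16, C7→B 5·19=95. Service 346; fixed 53; total 399.
{C}: C1→C 10·14=140, C2→C 6·11=66, C3→C 15·6=90, C4→C 12·14=168, C5→C 14·10=140, C6→C 2·8=16, C7→C 7·19=133. Service 753; fixed 12; total 765.
(All 15 nonempty subsets were checked; A, B, C and D is lowest.)

Open A, B, C and D; minimum total cost 367.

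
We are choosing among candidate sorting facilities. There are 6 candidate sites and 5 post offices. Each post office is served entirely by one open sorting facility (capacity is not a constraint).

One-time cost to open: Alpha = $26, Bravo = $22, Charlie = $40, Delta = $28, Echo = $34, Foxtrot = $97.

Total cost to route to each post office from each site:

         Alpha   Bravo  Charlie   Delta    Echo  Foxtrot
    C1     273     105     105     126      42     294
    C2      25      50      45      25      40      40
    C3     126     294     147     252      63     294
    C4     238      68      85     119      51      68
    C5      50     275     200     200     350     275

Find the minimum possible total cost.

For any fixed open set, each post office goes to its cheapest open site; total = fixed + service.
{Alpha, Echo}: C1→Echo 42, C2→Alpha 25, C3→Echo 63, C4→Echo 51, C5→Alpha 50. Service 231; fixed 60; total 291.
{Alpha, Bravo, Echo}: service 231 + fixed 82 = 313
{Alpha, Delta, Echo}: service 231 + fixed 88 = 319
{Alpha, Bravo, Charlie, Delta, Echo, Foxtrot}: C1→Echo 42, C2→Alpha 25, C3→Echo 63, C4→Echo 51, C5→Alpha 50. Service 231; fixed 247; total 478.
No other subset beats 291.

Minimum total cost: 291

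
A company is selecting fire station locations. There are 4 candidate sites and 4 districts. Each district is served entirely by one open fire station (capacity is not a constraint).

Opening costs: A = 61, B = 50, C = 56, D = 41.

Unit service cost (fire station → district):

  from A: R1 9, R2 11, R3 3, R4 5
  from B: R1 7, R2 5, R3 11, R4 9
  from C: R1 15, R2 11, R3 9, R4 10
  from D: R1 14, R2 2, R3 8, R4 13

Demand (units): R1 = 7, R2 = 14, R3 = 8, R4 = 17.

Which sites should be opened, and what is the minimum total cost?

Open A and D; minimum total cost 302.

For any fixed open set, each district goes to its cheapest open site; total = fixed + service.
{A, D}: R1→A 9·7=63, R2→D 2·14=28, R3→A 3·8=24, R4→A 5·17=85. Service 200; fixed 102; total 302.
{A, B, D}: R1→B 7·7=49, R2→D 2·14=28, R3→A 3·8=24, R4→A 5·17=85. Service 186; fixed 152; total 338.
{A, B}: R1→B 7·7=49, R2→B 5·14=70, R3→A 3·8=24, R4→A 5·17=85. Service 228; fixed 111; total 339.
{A, B, C, D}: service 186 + fixed 208 = 394
No other subset beats 302.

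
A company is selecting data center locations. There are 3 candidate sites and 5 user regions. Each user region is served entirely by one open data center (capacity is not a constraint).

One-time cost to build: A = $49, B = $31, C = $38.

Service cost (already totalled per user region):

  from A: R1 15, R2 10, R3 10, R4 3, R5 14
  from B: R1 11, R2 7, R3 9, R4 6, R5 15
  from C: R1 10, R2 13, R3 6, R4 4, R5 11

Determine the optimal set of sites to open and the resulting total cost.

For any fixed open set, each user region goes to its cheapest open site; total = fixed + service.
{B}: R1→B 11, R2→B 7, R3→B 9, R4→B 6, R5→B 15. Service 48; fixed 31; total 79.
{C}: R1→C 10, R2→C 13, R3→C 6, R4→C 4, R5→C 11. Service 44; fixed 38; total 82.
{A}: R1→A 15, R2→A 10, R3→A 10, R4→A 3, R5→A 14. Service 52; fixed 49; total 101.
{A, B, C}: R1→C 10, R2→B 7, R3→C 6, R4→A 3, R5→C 11. Service 37; fixed 118; total 155.
No other subset beats 79.

Open B only; minimum total cost 79.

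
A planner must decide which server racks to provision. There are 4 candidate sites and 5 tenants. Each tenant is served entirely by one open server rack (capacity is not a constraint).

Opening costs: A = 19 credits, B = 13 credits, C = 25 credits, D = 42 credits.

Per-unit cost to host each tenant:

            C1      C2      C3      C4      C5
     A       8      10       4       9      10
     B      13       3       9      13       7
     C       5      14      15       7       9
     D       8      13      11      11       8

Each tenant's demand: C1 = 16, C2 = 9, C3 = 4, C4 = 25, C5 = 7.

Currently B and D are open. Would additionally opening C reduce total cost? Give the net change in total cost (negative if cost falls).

Yes — net change −123 (cost falls by 123).

Current service cost with {B, D}: 515.
Adding C: each tenant re-picks its cheapest; new service cost 367, saving 148.
Extra fixed cost: 25. Net change = 25 − 148 = -123.
(Totals: 570 → 447.)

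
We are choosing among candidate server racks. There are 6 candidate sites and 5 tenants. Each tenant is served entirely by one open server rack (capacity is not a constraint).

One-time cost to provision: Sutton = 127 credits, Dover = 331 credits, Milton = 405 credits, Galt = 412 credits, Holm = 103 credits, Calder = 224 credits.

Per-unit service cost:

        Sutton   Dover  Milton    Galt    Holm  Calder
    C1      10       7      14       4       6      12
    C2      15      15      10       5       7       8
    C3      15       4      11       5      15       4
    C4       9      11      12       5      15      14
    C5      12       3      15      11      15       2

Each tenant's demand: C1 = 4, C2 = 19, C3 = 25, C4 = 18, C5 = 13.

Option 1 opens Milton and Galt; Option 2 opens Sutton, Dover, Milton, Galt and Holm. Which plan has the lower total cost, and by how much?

Option 1 is cheaper by 432.

Option 1: {Milton, Galt}: C1→Galt 4·4=16, C2→Galt 5·19=95, C3→Galt 5·25=125, C4→Galt 5·18=90, C5→Galt 11·13=143. Service 469; fixed 817; total 1286.
Option 2: {Sutton, Dover, Milton, Galt, Holm}: C1→Galt 4·4=16, C2→Galt 5·19=95, C3→Dover 4·25=100, C4→Galt 5·18=90, C5→Dover 3·13=39. Service 340; fixed 1378; total 1718.
Difference: |1286 − 1718| = 432.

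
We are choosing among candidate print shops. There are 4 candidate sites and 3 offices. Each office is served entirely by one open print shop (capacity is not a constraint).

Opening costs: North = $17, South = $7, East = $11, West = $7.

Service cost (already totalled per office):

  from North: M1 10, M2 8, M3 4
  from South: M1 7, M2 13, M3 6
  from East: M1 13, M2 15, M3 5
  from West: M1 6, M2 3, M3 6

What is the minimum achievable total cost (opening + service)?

Minimum total cost: 22

For any fixed open set, each office goes to its cheapest open site; total = fixed + service.
{West}: M1→West 6, M2→West 3, M3→West 6. Service 15; fixed 7; total 22.
{South, West}: service 15 + fixed 14 = 29
{East, West}: service 14 + fixed 18 = 32
{North, South, East, West}: service 13 + fixed 42 = 55
No other subset beats 22.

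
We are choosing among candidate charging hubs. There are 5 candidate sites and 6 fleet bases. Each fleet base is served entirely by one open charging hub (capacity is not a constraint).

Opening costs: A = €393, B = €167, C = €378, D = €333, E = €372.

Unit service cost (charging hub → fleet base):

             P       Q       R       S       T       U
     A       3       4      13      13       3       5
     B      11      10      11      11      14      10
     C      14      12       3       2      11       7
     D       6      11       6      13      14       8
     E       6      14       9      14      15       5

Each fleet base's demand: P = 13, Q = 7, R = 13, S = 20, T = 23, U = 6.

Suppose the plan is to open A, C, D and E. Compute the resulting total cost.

Each fleet base is assigned to its cheapest site among the open ones.
{A, C, D, E}: P→A 3·13=39, Q→A 4·7=28, R→C 3·13=39, S→C 2·20=40, T→A 3·23=69, U→A 5·6=30. Service 245; fixed 1476; total 1721.

Total cost: 1721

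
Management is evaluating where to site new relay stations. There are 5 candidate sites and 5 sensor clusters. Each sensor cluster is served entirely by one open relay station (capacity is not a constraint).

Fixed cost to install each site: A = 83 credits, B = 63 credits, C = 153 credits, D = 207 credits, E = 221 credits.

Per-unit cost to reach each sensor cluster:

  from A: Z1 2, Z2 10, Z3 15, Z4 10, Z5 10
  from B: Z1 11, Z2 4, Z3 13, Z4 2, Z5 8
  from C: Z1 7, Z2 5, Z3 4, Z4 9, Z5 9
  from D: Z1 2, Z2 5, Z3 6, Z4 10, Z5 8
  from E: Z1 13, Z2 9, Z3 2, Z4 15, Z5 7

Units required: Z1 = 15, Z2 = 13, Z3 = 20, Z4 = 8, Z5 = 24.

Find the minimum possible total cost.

For any fixed open set, each sensor cluster goes to its cheapest open site; total = fixed + service.
{B, C}: Z1→C 7·15=105, Z2→B 4·13=52, Z3→C 4·20=80, Z4→B 2·8=16, Z5→B 8·24=192. Service 445; fixed 216; total 661.
{A, B, C}: Z1→A 2·15=30, Z2→B 4·13=52, Z3→C 4·20=80, Z4→B 2·8=16, Z5→B 8·24=192. Service 370; fixed 299; total 669.
{A, B, E}: service 306 + fixed 367 = 673
{A, B, C, D, E}: service 306 + fixed 727 = 1033
No other subset beats 661.

Minimum total cost: 661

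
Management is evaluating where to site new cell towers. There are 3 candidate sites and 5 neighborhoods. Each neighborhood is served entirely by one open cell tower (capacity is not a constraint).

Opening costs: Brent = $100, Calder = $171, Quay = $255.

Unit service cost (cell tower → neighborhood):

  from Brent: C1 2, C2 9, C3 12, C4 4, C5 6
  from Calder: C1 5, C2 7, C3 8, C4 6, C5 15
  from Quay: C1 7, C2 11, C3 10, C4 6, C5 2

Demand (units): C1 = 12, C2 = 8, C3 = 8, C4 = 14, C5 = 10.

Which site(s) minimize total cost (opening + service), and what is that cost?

Open Brent only; minimum total cost 408.

For any fixed open set, each neighborhood goes to its cheapest open site; total = fixed + service.
{Brent}: C1→Brent 2·12=24, C2→Brent 9·8=72, C3→Brent 12·8=96, C4→Brent 4·14=56, C5→Brent 6·10=60. Service 308; fixed 100; total 408.
{Brent, Calder}: service 260 + fixed 271 = 531
{Calder}: service 414 + fixed 171 = 585
{Brent, Calder, Quay}: C1→Brent 2·12=24, C2→Calder 7·8=56, C3→Calder 8·8=64, C4→Brent 4·14=56, C5→Quay 2·10=20. Service 220; fixed 526; total 746.
(All 7 nonempty subsets were checked; Brent only is lowest.)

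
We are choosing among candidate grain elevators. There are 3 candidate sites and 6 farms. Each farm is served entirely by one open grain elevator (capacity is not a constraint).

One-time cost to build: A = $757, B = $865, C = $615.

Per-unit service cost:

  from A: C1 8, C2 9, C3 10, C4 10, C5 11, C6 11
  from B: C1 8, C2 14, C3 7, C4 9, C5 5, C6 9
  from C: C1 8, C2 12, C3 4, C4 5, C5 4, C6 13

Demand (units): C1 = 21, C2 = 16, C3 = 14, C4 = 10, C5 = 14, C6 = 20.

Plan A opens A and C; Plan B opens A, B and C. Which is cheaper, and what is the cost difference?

Plan A: {A, C}: C1→A 8·21=168, C2→A 9·16=144, C3→C 4·14=56, C4→C 5·10=50, C5→C 4·14=56, C6→A 11·20=220. Service 694; fixed 1372; total 2066.
Plan B: {A, B, C}: C1→A 8·21=168, C2→A 9·16=144, C3→C 4·14=56, C4→C 5·10=50, C5→C 4·14=56, C6→B 9·20=180. Service 654; fixed 2237; total 2891.
Difference: |2066 − 2891| = 825.

Plan A is cheaper by 825.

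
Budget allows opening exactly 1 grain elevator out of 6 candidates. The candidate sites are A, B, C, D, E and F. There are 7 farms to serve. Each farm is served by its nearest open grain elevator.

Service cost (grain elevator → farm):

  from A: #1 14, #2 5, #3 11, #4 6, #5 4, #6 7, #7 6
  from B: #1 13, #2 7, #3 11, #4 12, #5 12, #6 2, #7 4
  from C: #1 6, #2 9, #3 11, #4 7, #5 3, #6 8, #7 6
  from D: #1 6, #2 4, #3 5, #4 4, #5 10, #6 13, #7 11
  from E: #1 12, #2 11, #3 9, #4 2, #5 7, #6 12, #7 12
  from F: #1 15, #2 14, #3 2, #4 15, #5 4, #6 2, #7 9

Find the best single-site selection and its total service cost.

With exactly 1 open, each farm uses its cheapest among the chosen.
{C}: #1→C 6, #2→C 9, #3→C 11, #4→C 7, #5→C 3, #6→C 8, #7→C 6. Service cost 50.
{A}: service cost 53
{D}: service cost 53
Among all 6 size-1 choices, {C} is lowest.

Choose C only; total service cost 50.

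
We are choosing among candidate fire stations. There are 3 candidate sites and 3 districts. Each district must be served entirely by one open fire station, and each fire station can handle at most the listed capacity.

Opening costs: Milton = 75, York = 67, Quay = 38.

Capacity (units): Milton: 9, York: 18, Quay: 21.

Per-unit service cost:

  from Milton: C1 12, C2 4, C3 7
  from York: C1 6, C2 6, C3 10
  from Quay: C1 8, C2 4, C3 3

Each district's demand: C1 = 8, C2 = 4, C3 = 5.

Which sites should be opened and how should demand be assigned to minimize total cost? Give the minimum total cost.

Open {Quay}: C1→Quay 8·8=64, C2→Quay 4·4=16, C3→Quay 3·5=15.
Loads: Quay carries 17/21. Service 95; fixed 38; total 133.
Next best feasible plan costs 184.

Minimum total cost: 133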